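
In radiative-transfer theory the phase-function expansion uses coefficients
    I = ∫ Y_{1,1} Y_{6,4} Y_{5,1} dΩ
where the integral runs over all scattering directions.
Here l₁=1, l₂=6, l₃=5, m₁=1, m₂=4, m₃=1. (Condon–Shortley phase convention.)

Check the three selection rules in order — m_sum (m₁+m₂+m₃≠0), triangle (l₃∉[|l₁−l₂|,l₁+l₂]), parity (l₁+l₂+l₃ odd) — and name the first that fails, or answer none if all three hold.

azimuthal sum: 1 + 4 + 1 = 6  ✗
5 ≤ 5 ≤ 7 (triangle on l)
L = 1 + 6 + 5 = 12 (even)

m_sum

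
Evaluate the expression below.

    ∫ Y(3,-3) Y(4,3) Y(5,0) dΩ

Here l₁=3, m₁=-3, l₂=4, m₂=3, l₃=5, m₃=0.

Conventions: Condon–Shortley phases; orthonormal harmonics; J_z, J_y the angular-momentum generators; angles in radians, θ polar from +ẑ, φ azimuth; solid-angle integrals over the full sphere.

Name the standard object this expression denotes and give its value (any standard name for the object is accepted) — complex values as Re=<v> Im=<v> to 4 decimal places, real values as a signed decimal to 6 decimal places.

This is a Gaunt coefficient — the integral of a triple product of spherical harmonics over the sphere.
Checks pass: Σm=0; 12 even; l₃=5∈[1,7].
(2·3+1)(2·4+1)(2·5+1) = 693
Δ: 2! 4! 6! / 13! → 1/180180
sum: t=0:+1/576 t=1:−1/144 t=2:+1/576 = -1/288
3j²(3 4 5; 0 0 0) = Δ·Π!·Σ² = 20/1001  (sign +1)
sum: t=2:+1/5760 = 1/5760
3j²(3 4 5; -3 3 0) = Δ·Π!·Σ² = 5/572  (sign -1)
combine: 4πI² = 693·20/1001·5/572 = 225/1859
take √, sign -1: I = -0.09814013

Gaunt coefficient, -0.098140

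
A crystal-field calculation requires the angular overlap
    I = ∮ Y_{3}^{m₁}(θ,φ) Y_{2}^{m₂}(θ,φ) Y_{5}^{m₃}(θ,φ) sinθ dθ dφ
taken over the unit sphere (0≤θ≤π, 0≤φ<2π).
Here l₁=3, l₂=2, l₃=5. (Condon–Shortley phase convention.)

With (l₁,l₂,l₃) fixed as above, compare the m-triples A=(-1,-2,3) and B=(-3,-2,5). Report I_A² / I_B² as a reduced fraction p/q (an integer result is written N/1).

1/3

l's match ⇒ only the (l;m) 3-j factors differ between A and B.
A: triangle coeff Δ(3,2,5) = 1/2310; Σ_t [0,0]: t=0:+1/1152 = 1/1152; (3j)²=1/33 [(3 2 5; -1 -2 3)], sign=+1
B: triangle coeff Δ(3,2,5) = 1/2310; Σ_t [0,0]: t=0:+1/17280 = 1/17280; (3j)²=1/11 [(3 2 5; -3 -2 5)], sign=+1
I_A²/I_B² = (1/33)/(1/11) = 1/3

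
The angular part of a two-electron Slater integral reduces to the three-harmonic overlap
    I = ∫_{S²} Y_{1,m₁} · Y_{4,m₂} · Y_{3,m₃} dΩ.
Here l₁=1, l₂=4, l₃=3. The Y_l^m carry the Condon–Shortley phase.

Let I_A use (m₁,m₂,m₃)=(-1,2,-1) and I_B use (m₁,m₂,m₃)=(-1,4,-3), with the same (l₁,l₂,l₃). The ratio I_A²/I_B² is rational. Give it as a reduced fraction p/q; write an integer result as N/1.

Shared (l₁,l₂,l₃)=(1,4,3): N and (l;000)² cancel in I_A²/I_B².
A: Δ = 2!·0!·6!/9! = 1/252; Racah Σ t=2..2: t=2:+1/96 = 1/96; ⇒ 3j(1 4 3; -1 2 -1)² = 5/84, sgn +1
B: Δ = 2!·0!·6!/9! = 1/252; Racah Σ t=2..2: t=2:+1/1440 = 1/1440; ⇒ 3j(1 4 3; -1 4 -3)² = 1/9, sgn +1
I_A²/I_B² = (5/84)/(1/9) = 15/28

15/28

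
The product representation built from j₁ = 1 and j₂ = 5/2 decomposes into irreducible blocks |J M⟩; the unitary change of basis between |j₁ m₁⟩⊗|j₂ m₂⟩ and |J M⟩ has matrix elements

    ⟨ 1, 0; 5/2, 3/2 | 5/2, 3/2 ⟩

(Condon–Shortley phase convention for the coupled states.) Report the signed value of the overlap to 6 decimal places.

triangle: 1!×1!×4!/7! = 24/5040
(j±m)!: 1!×1!×4!×1!×4!×1! = 576
prefactor² = (2J+1)×Δ×N² = 576/35
  k=0: +1/(0!×1!×1!×4!×0!×0!) = 1/24
  k=1: −1/(1!×0!×0!×3!×1!×1!) = -1/6
Σ = -1/8  ⇒  CG² = 576/35×(-1/8)² = 9/35
CG = −√(9/35) = -0.507093

-0.507093  (= −√(9/35))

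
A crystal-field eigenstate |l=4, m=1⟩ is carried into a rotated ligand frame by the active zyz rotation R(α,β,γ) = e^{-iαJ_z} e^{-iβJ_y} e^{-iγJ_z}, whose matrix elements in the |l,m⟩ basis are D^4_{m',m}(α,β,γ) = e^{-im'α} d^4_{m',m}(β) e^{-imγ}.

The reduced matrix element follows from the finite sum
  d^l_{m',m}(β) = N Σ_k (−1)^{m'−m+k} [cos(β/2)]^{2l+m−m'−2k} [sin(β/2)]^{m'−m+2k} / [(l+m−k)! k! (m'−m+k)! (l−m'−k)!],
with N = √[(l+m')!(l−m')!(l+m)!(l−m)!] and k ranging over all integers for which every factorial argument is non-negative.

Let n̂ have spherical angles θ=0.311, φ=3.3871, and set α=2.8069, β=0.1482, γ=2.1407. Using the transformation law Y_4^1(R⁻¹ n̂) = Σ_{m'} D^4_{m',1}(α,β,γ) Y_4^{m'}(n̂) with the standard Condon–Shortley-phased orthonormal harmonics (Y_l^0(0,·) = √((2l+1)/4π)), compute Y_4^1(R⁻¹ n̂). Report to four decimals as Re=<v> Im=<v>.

Re=-0.1386 Im=0.3189

Need the full column D^4_{m',1} for m'=−4..4 at α=2.8069, β=0.1482, γ=2.1407.
cos(β/2)=0.997256, sin(β/2)=0.074032
d^4_{-4,1}: single k=5 term ⇒ +0.000017;  D = -0.000016+0.000005i
d^4_{-3,1}: k∈[4..5] ⇒ +0.000393 -0.000001 = +0.000392;  D = +0.000392-0.000001i
d^4_{-2,1}: k∈[3..5] ⇒ +0.005660 -0.000047 +0.000000 = +0.005613;  D = -0.005308-0.001827i
d^4_{-1,1}: k∈[2..5] ⇒ +0.053911 -0.000891 +0.000002 -0.000000 = +0.053023;  D = +0.041685+0.032768i
d^4_{0,1}: k∈[1..4] ⇒ +0.324774 -0.010739 +0.000059 -0.000000 = +0.314095;  D = -0.169470-0.264453i
d^4_{1,1}: k∈[0..3] ⇒ +0.978257 -0.080867 +0.000891 -0.000002 = +0.898279;  D = +0.209342+0.873545i
d^4_{2,1}: k∈[0..2] ⇒ -0.308108 +0.008490 -0.000031 = -0.299649;  D = -0.029760+0.298168i
d^4_{3,1}: k∈[0..1] ⇒ +0.042791 -0.000393 = +0.042398;  D = -0.017835+0.038464i
d^4_{4,1}: single k=0 term ⇒ -0.002995;  D = -0.002082+0.002152i
Y_4^{m'}(θ=0.311,φ=3.3871) and Σ D·Y over m':
  (-0.0000+0.0000i)·(+0.0022-0.0032i)  (+0.0004-0.0000i)·(-0.0253+0.0229i)  (-0.0053-0.0018i)·(+0.1476-0.0789i)  (+0.0417+0.0328i)·(-0.4471+0.1120i)  (-0.1695-0.2645i)·(+0.4825+0.0000i)  (+0.2093+0.8735i)·(+0.4471+0.1120i)  (-0.0298+0.2982i)·(+0.1476+0.0789i)  (-0.0178+0.0385i)·(+0.0253+0.0229i)  (-0.0021+0.0022i)·(+0.0022+0.0032i)
Y_4^1(R⁻¹ n̂) = -0.138559+0.318855i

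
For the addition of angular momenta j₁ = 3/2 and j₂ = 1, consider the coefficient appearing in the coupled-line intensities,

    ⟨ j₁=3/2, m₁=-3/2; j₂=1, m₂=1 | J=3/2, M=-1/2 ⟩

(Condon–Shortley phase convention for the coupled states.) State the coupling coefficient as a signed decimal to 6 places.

−√(2/5) = -0.632456

√[4·1!2!1!/5! · 0!3!2!0!1!2!] = √(8/5)
  +(−1)^1/∏(1,0,2,1,0,0)! = -1/2  (running -1/2)
⟨..|..⟩ = √(8/5)·(-1/2) = -0.632456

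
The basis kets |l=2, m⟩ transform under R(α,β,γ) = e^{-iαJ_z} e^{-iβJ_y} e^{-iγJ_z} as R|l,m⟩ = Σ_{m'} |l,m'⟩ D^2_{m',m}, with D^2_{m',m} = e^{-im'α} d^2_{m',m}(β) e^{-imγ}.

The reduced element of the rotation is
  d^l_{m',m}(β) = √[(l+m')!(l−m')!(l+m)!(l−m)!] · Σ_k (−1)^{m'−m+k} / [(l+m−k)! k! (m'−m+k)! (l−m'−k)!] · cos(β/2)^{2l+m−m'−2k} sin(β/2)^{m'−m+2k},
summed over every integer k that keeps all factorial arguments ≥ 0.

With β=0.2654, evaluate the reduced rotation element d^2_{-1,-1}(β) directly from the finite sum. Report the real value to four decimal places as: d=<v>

d^2_{-1,-1}(β=0.2654) via the finite sum:
c=cos(0.265400/2)=0.991208, s=sin(0.265400/2)=0.132311; N=√[1·6·1·6]=6.000000
k∈{0,1} keeps every argument non-negative
  k=0: (−1)^0·6.0000/(6)·0.9912^4·0.1323^0 = +0.965294
  k=1: (−1)^1·6.0000/(2)·0.9912^2·0.1323^2 = -0.051599
d^2_{-1,-1}(0.2654) = +0.965294 -0.051599 = +0.913695

d=0.9137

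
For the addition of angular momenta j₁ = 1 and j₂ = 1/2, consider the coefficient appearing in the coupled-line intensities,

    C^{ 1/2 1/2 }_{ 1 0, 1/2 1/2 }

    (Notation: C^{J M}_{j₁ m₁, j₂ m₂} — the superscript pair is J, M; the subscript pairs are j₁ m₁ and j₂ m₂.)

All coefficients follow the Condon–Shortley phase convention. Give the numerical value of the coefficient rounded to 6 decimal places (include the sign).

j₁+j₂−J=1  J+j₁−j₂=1  J−j₁+j₂=0  j₁+j₂+J+1=3
(j₁±m₁, j₂±m₂, J±M) = (1,1,1,0,1,0)
P² = 1/3
sum k=1..1:
  [1] −1/1 = -1
S = -1
C² = P²·S² = 1/3 ; C = -0.577350

−√(1/3) ≈ -0.577350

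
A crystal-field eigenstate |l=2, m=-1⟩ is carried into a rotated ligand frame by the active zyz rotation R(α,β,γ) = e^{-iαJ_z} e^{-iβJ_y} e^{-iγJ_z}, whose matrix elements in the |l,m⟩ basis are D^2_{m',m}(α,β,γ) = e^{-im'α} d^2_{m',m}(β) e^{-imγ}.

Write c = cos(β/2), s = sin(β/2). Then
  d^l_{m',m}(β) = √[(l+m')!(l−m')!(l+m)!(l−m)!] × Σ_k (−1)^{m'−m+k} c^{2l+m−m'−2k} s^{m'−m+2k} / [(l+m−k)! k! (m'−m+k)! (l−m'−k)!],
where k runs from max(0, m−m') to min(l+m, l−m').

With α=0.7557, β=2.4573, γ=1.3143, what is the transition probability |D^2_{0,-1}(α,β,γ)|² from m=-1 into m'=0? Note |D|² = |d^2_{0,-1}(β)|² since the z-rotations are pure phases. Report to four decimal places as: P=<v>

Split into d^2_{0,-1}(β=2.4573) × two z-phases.
Half-angle: c=0.335510, s=0.942037. N=√(2·2·1·6)=4.898979
Admissible k: 0..1 (factorial args all ≥0)
  k=0: (−1)^1·4.8990/(2)·0.3355^3·0.9420^1 = -0.087148
  k=1: (−1)^2·4.8990/(2)·0.3355^1·0.9420^3 = +0.687044
d^2_{0,-1}(2.4573) = -0.087148 +0.687044 = +0.599895
|D^2_{0,-1}|² = |d^2_{0,-1}(β)|² = (+0.599895)² = 0.359874 (the z-rotation phases have unit modulus)

P=0.3599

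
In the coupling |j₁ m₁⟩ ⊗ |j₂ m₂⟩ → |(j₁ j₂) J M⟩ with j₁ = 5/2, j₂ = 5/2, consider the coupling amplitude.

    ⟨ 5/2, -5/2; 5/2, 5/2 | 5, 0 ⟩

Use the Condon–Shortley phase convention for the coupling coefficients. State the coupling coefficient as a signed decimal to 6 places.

j₁+j₂−J=0  J+j₁−j₂=5  J−j₁+j₂=5  j₁+j₂+J+1=11
(j₁±m₁, j₂±m₂, J±M) = (0,5,5,0,5,5)
P² = 5760000/7
sum k=0..0:
  [0] +1/14400 = 1/14400
S = 1/14400
C² = P²·S² = 1/252 ; C = +0.062994

+0.062994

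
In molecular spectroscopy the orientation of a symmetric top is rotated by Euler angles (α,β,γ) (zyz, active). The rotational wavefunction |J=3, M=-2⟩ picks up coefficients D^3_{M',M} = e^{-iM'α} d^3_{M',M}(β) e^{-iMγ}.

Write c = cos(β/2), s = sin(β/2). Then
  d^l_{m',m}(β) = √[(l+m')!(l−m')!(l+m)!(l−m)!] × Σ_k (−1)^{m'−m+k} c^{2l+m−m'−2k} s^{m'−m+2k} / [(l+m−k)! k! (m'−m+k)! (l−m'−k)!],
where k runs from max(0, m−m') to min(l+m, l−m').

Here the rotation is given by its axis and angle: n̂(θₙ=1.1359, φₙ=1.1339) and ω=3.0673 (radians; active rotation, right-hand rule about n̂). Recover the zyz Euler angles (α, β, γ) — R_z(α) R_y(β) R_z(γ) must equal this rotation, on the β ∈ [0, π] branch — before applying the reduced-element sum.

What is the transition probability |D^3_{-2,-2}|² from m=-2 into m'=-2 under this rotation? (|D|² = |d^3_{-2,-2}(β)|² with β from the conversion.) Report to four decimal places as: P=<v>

P=0.0157

Axis–angle → zyz. n̂ = (sinθₙcosφₙ, sinθₙsinφₙ, cosθₙ) = (+0.383742, +0.821727, +0.421316), ω = 3.0673.
R = I cosω + sinω [n̂]ₓ + (1−cosω) n̂n̂ᵀ gives
  R = [-0.703132, +0.598520, +0.383900; +0.661064, +0.351365, +0.662976; +0.261915, +0.719942, -0.642716]
β = atan2(√(R₁₃²+R₂₃²), R₃₃) = 2.268835; α = atan2(R₂₃, R₁₃) mod 2π = 1.045920; γ = atan2(R₃₂, −R₃₁) mod 2π = 1.919712
Split into d^3_{-2,-2}(β=2.2688) × two z-phases.
c=cos(2.268835/2)=0.422660, s=sin(2.268835/2)=0.906288; N=√[1·120·1·120]=120.000000
k: max(0,(-2)−(-2))=0 … min(3+(-2),3−(-2))=1
  k=0: (−1)^0·120.0000/(120)·0.4227^6·0.9063^0 = +0.005701
  k=1: (−1)^1·120.0000/(24)·0.4227^4·0.9063^2 = -0.131060
d^3_{-2,-2}(2.2688) = +0.005701 -0.131060 = -0.125359
|D^3_{-2,-2}|² = |d^3_{-2,-2}(β)|² = (-0.125359)² = 0.015715 (the z-rotation phases have unit modulus)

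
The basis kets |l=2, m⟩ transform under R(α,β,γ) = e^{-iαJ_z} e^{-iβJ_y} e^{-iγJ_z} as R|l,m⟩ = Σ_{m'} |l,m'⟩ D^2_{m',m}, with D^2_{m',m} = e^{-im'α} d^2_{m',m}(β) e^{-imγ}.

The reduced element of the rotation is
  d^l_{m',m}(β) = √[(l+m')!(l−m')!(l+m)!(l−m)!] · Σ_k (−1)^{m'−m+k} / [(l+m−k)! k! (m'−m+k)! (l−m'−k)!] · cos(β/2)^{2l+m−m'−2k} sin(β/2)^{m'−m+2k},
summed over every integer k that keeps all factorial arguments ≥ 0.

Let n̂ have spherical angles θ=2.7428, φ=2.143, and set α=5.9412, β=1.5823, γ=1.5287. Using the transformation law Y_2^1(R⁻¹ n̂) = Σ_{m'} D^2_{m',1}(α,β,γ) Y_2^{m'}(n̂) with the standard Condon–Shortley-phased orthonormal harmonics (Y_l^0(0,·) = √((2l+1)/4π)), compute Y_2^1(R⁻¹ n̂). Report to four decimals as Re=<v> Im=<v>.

Re=0.0633 Im=-0.2097

Need the full column D^2_{m',1} for m'=−2..2 at α=5.9412, β=1.5823, γ=1.5287.
cos(β/2)=0.703028, sin(β/2)=0.711162
d^2_{-2,1}: single k=3 term ⇒ +0.505718;  D = -0.302772-0.405068i
d^2_{-1,1}: k∈[2..3] ⇒ +0.749901 -0.255785 = +0.494116;  D = -0.145969-0.472063i
d^2_{0,1}: k∈[1..2] ⇒ +0.605288 -0.619376 = -0.014088;  D = -0.000593+0.014075i
d^2_{1,1}: k∈[0..1] ⇒ +0.244281 -0.749901 = -0.505619;  D = -0.189460+0.468781i
d^2_{2,1}: single k=0 term ⇒ -0.494216;  D = -0.328126+0.369570i
Y_2^{m'}(θ=2.7428,φ=2.143) and Σ D·Y over m':
  (-0.3028-0.4051i)·(-0.0241+0.0530i)  (-0.1460-0.4721i)·(+0.1497+0.2324i)  (-0.0006+0.0141i)·(+0.4881+0.0000i)  (-0.1895+0.4688i)·(-0.1497+0.2324i)  (-0.3281+0.3696i)·(-0.0241-0.0530i)
Y_2^1(R⁻¹ n̂) = +0.063259-0.209723i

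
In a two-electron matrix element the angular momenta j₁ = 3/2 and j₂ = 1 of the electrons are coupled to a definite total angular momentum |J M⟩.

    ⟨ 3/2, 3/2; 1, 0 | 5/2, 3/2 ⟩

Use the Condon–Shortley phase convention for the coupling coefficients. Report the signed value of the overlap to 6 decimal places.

+0.632456  (= +√(2/5))

triangle: 0!×3!×2!/6! = 12/720
(j±m)!: 3!×0!×1!×1!×4!×1! = 144
prefactor² = (2J+1)×Δ×N² = 72/5
  k=0: +1/(0!×0!×0!×1!×3!×1!) = 1/6
Σ = 1/6  ⇒  CG² = 72/5×(1/6)² = 2/5
CG = +√(2/5) = +0.632456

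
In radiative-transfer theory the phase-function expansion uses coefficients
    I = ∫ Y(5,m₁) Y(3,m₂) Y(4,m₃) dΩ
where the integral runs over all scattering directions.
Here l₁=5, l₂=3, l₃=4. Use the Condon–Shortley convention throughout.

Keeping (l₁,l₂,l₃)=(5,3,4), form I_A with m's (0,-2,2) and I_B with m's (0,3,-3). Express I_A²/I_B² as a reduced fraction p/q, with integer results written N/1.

64/21

Shared (l₁,l₂,l₃)=(5,3,4): N and (l;000)² cancel in I_A²/I_B².
A: Δ = 4!·6!·2!/13! = 1/180180; Racah Σ t=0..1: t=0:+1/2880 t=1:−1/576 = -1/720; ⇒ 3j(5 3 4; 0 -2 2)² = 80/3003, sgn -1
B: Δ = 4!·6!·2!/13! = 1/180180; Racah Σ t=4..4: t=4:+1/5760 = 1/5760; ⇒ 3j(5 3 4; 0 3 -3)² = 5/572, sgn -1
I_A²/I_B² = (80/3003)/(5/572) = 64/21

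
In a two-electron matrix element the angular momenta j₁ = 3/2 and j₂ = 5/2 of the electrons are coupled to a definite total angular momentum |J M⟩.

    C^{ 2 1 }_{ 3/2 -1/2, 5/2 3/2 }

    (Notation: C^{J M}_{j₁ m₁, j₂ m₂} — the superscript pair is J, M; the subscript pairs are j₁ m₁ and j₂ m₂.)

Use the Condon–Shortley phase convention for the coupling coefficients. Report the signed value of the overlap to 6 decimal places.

√[5·2!1!3!/7! · 1!2!4!1!3!1!] = √(24/7)
  +(−1)^1/∏(1,1,1,3,0,0)! = -1/6  (running -1/6)
  +(−1)^2/∏(2,0,0,2,1,1)! = 1/4  (running 1/12)
⟨..|..⟩ = √(24/7)·(1/12) = +0.154303

+√(1/42) = +0.154303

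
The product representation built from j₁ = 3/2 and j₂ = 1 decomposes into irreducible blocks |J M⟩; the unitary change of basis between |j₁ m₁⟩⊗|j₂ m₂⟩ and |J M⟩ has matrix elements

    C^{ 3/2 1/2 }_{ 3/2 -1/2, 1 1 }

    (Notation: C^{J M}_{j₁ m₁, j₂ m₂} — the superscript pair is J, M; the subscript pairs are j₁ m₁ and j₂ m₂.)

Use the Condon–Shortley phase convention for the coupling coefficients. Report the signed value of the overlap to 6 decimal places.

−√(8/15) = -0.730297

triangle: 1!·2!·1!/5! = 2/120
(j±m)!: 1!·2!·2!·0!·2!·1! = 8
prefactor² = (2J+1)·Δ·N² = 8/15
  k=1: −1/(1!·0!·1!·1!·1!·0!) = -1
Σ = -1  ⇒  CG² = 8/15·(-1)² = 8/15
CG = −√(8/15) = -0.730297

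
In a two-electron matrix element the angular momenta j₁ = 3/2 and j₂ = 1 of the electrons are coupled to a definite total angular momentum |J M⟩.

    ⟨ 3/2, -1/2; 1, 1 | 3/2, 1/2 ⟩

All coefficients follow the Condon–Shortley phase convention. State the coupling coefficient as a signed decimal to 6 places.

-0.730297

j₁+j₂−J=1  J+j₁−j₂=2  J−j₁+j₂=1  j₁+j₂+J+1=5
(j₁±m₁, j₂±m₂, J±M) = (1,2,2,0,2,1)
P² = 8/15
sum k=1..1:
  [1] −1/1 = -1
S = -1
C² = P²·S² = 8/15 ; C = -0.730297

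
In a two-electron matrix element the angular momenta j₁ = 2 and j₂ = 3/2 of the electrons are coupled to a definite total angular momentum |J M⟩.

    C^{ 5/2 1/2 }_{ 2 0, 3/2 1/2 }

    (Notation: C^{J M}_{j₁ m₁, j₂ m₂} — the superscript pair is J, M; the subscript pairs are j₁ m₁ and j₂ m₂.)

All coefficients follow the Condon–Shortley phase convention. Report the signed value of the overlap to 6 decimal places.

-0.292770

triangle: 1!*3!*2!/7! = 12/5040
(j±m)!: 2!*2!*2!*1!*3!*2! = 96
prefactor² = (2J+1)*Δ*N² = 48/35
  k=0: +1/(0!*1!*2!*2!*1!*0!) = 1/4
  k=1: −1/(1!*0!*1!*1!*2!*1!) = -1/2
Σ = -1/4  ⇒  CG² = 48/35*(-1/4)² = 3/35
CG = −√(3/35) = -0.292770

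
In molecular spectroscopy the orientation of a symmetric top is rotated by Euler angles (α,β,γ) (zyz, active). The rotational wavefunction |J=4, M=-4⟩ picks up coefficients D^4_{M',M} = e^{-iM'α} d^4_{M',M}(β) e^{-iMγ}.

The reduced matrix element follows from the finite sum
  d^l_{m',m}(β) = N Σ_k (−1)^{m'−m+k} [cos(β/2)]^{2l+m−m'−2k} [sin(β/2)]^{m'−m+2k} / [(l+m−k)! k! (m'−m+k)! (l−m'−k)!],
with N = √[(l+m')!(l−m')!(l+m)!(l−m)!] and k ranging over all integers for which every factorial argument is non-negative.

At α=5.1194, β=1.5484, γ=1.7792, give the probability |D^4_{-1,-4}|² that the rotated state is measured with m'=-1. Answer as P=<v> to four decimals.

P=0.2283

First d^4_{-1,-4}(β=1.5484), then the phase factors e^{-i(-1)α} and e^{-i(-4)γ}:
With c≡cos(β/2)=0.714981 and s≡sin(β/2)=0.699144, N=[6·120·1·40320]^{1/2}=5387.986637
k∈{0} keeps every argument non-negative
  k=0: (−1)^3·5387.9866/(720)·0.7150^5·0.6991^3 = -0.477822
d^4_{-1,-4}(1.5484) = -0.477822
|D^4_{-1,-4}|² = |d^4_{-1,-4}(β)|² = (-0.477822)² = 0.228313 (the z-rotation phases have unit modulus)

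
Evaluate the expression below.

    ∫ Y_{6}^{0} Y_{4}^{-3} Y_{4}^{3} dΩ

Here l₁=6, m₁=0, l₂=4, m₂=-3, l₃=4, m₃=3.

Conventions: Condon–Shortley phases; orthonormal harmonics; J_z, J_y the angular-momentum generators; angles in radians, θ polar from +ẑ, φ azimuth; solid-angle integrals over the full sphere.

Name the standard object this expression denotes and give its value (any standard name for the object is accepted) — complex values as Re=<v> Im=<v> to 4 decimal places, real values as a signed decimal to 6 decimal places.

Gaunt coefficient, -0.120915

This is a Gaunt coefficient — the integral of a triple product of spherical harmonics over the sphere.
Rules hold: Σm=0, L=14 even, 2≤4≤10.
N = 13·9·9 = 1053
Δ = 6!·6!·2!/15! = 1/1261260
Racah Σ t=2..4: t=2:+1/4608 t=3:−1/1296 t=4:+1/4608 = -7/20736
⇒ 3j(6 4 4; 0 0 0)² = 20/1287, sgn -1
Racah Σ t=0..1: t=0:+1/518400 t=1:−1/28800 = -17/518400
⇒ 3j(6 4 4; 0 -3 3)² = 289/25740, sgn +1
4πI² = N·(3j₀)²·(3jₘ)² = 289/1573
I = -1·√(0.183725/4π) = -0.12091485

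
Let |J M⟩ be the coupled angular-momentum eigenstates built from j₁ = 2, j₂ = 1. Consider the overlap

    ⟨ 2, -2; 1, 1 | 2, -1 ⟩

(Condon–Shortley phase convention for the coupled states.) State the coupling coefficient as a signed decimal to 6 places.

triangle: 1!*3!*1!/6! = 6/720
(j±m)!: 0!*4!*2!*0!*1!*3! = 288
prefactor² = (2J+1)*Δ*N² = 12
  k=1: −1/(1!*0!*3!*1!*0!*0!) = -1/6
Σ = -1/6  ⇒  CG² = 12*(-1/6)² = 1/3
CG = −√(1/3) = -0.577350

−√(1/3) ≈ -0.577350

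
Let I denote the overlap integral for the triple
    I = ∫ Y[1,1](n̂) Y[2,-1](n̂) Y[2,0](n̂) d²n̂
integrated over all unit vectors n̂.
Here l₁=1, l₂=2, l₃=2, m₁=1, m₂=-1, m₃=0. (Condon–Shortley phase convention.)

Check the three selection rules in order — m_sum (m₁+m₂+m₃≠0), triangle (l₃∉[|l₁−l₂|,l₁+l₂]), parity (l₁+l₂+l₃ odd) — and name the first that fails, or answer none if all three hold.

parity

azimuthal sum: 1 − 1 + 0 = 0  ✓
1 ≤ 2 ≤ 3 (triangle on l)  ✓
L = 1 + 2 + 2 = 5 (odd)  ✗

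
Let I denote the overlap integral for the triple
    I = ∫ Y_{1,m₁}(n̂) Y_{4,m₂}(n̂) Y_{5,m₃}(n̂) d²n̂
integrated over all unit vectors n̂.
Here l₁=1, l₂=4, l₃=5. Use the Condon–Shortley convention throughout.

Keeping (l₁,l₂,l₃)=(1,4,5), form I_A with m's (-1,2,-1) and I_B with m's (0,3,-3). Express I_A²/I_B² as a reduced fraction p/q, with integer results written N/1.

Shared (l₁,l₂,l₃)=(1,4,5): N and (l;000)² cancel in I_A²/I_B².
A: Δ = 0!·2!·8!/11! = 1/495; Racah Σ t=0..0: t=0:+1/2880 = 1/2880; ⇒ 3j(1 4 5; -1 2 -1)² = 2/165, sgn +1
B: Δ = 0!·2!·8!/11! = 1/495; Racah Σ t=0..0: t=0:+1/5040 = 1/5040; ⇒ 3j(1 4 5; 0 3 -3)² = 16/495, sgn +1
I_A²/I_B² = (2/165)/(16/495) = 3/8

3/8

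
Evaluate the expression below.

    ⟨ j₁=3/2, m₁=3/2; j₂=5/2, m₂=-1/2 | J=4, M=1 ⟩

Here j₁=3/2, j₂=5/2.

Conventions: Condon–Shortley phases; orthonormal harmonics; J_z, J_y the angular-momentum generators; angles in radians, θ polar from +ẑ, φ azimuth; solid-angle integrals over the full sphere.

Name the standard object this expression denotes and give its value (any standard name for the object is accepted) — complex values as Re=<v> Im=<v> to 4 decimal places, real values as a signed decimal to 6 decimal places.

This is a Clebsch–Gordan (vector-coupling) coefficient.
triangle: 0!×3!×5!/9! = 720/362880
(j±m)!: 3!×0!×2!×3!×5!×3! = 51840
prefactor² = (2J+1)×Δ×N² = 6480/7
  k=0: +1/(0!×0!×0!×2!×3!×3!) = 1/72
Σ = 1/72  ⇒  CG² = 6480/7×(1/72)² = 5/28
CG = +√(5/28) = +0.422577

Clebsch–Gordan coefficient, +√(5/28) ≈ +0.422577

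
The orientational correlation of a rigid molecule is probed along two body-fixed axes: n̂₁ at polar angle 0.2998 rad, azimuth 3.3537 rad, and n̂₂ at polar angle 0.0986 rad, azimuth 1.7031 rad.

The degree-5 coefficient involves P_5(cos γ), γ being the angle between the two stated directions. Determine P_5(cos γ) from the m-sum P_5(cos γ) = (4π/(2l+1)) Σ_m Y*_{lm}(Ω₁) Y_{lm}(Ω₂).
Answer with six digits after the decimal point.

Summing Y*_{l m}(θ₁,φ₁)·Y_{l m}(θ₂,φ₂) over m ∈ [−5, 5]; prefactor 4π/(2·5+1) = 1.142397:
  m=-5: (-0.000509, -0.000910) × (-0.000003, -0.000003) = (-0.000000, 0.000000)  (running Σ = (-0.000000, 0.000000))
  m=-4: (0.007053, 0.008003) × (0.000118, -0.000069) = (0.000001, 0.000000)  (running Σ = (0.000001, 0.000000))
  m=-3: (-0.051710, -0.038205) × (0.001009, 0.002408) = (0.000040, -0.000163)  (running Σ = (0.000041, -0.000163))
  m=-2: (0.223735, 0.101047) × (-0.031091, 0.008424) = (-0.007807, -0.001257)  (running Σ = (-0.007766, -0.001419))
  m=-1: (-0.528700, -0.113854) × (-0.032153, -0.241606) = (-0.010508, 0.131398)  (running Σ = (-0.018274, 0.129979))
  m=0: (0.401680, -0.000000) × (0.868590, 0.000000) = (0.348895, 0.000000)  (running Σ = (0.330621, 0.129979))
  m=1: (0.528700, -0.113854) × (0.032153, -0.241606) = (-0.010508, -0.131398)  (running Σ = (0.320112, -0.001419))
  m=2: (0.223735, -0.101047) × (-0.031091, -0.008424) = (-0.007807, 0.001257)  (running Σ = (0.312305, -0.000163))
  m=3: (0.051710, -0.038205) × (-0.001009, 0.002408) = (0.000040, 0.000163)  (running Σ = (0.312345, 0.000000))
  m=4: (0.007053, -0.008003) × (0.000118, 0.000069) = (0.000001, -0.000000)  (running Σ = (0.312346, 0.000000))
  m=5: (0.000509, -0.000910) × (0.000003, -0.000003) = (-0.000000, -0.000000)  (running Σ = (0.312346, 0.000000))
Total Σ_m = (0.312346, 0.000000). Multiply by 1.142397: (0.356824, 0.000000). P_5(cos γ) = 0.356824

0.356824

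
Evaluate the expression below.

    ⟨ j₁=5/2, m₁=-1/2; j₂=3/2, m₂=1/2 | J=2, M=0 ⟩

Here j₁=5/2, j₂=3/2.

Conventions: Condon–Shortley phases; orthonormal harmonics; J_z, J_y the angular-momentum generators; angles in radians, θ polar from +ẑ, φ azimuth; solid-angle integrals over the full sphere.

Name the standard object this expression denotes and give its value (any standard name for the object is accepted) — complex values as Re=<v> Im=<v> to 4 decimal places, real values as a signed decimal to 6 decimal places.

Clebsch–Gordan coefficient, −√(1/14) ≈ -0.267261

This is a Clebsch–Gordan (vector-coupling) coefficient.
triangle: 2!*3!*1!/7! = 12/5040
(j±m)!: 2!*3!*2!*1!*2!*2! = 96
prefactor² = (2J+1)*Δ*N² = 8/7
  k=1: −1/(1!*1!*2!*1!*1!*0!) = -1/2
  k=2: +1/(2!*0!*1!*0!*2!*1!) = 1/4
Σ = -1/4  ⇒  CG² = 8/7*(-1/4)² = 1/14
CG = −√(1/14) = -0.267261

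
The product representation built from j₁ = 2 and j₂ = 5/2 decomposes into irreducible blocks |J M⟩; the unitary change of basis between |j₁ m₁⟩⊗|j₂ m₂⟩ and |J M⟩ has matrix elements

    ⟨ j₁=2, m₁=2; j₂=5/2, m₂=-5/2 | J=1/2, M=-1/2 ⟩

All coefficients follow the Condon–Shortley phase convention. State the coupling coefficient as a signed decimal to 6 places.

j₁+j₂−J=4  J+j₁−j₂=0  J−j₁+j₂=1  j₁+j₂+J+1=6
(j₁±m₁, j₂±m₂, J±M) = (4,0,0,5,0,1)
P² = 192
sum k=0..0:
  [0] +1/24 = 1/24
S = 1/24
C² = P²·S² = 1/3 ; C = +0.577350

+√(1/3) ≈ +0.577350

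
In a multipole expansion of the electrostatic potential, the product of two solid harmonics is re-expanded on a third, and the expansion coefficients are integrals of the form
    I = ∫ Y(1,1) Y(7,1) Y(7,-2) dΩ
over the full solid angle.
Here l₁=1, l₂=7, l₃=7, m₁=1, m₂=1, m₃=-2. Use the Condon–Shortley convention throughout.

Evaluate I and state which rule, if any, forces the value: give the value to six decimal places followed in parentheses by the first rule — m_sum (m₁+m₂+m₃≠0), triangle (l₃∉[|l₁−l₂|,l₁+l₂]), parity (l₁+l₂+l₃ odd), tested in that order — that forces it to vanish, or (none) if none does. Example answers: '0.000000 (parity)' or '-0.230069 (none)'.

0.000000 (parity)

Σlᵢ=15 odd — θ-integrand is odd under cosθ→−cosθ; I=0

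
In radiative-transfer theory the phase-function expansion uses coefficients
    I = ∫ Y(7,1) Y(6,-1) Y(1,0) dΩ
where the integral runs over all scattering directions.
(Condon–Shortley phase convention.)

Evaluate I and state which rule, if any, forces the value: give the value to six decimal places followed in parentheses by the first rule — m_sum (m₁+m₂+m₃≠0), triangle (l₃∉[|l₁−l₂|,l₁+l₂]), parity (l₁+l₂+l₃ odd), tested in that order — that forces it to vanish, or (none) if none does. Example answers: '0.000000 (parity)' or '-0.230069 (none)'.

m-sum 0 ✓  L=14 even ✓  1≤1≤13 ✓
Π(2lᵢ+1) = 15×13×3 = 585
triangle coeff Δ(7,6,1) = 1/1365
Σ_t [6,6]: t=6:+1/518400 = 1/518400
(3j)²=7/195 [(7 6 1; 0 0 0)], sign=-1
Σ_t [5,5]: t=5:−1/604800 = -1/604800
(3j)²=16/455 [(7 6 1; 1 -1 0)], sign=+1
⇒ 4πI² = 48/65
I = (-1)√(48/65/(4π)) = -0.24241473
No selection rule forces the value: the integral is nonzero (none).

-0.242415 (none)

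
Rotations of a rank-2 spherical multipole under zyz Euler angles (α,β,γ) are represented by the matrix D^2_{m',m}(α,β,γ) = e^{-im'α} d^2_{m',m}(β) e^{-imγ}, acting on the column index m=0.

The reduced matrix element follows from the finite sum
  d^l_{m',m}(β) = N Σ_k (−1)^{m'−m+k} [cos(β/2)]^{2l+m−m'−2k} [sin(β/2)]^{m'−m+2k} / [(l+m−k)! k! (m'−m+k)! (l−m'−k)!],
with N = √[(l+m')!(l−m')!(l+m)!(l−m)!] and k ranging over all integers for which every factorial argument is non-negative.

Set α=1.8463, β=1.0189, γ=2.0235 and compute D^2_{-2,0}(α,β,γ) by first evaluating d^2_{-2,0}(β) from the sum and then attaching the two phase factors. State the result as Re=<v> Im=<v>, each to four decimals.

Split into d^2_{-2,0}(β=1.0189) × two z-phases.
With c≡cos(β/2)=0.873013 and s≡sin(β/2)=0.487697, N=[1·24·2·2]^{1/2}=9.797959
k∈{2} keeps every argument non-negative
  k=2: (−1)^0·9.7980/(4)·0.8730^2·0.4877^2 = +0.444035
d^2_{-2,0}(1.0189) = +0.444035
D = (-0.851998-0.523546i)·(+0.444035)·(+1.000000+0.000000i) = -0.378317-0.232473i

Re=-0.3783 Im=-0.2325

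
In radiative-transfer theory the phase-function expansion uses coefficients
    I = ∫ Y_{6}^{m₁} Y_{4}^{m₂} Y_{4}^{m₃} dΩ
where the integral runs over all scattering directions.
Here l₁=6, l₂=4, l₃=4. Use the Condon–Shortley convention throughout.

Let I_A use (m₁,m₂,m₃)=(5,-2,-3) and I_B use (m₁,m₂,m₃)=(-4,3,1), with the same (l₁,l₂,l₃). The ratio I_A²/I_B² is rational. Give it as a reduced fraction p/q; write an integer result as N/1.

11/1

Same 6,4,4: normalisation and zero-m 3j drop out of the ratio.
A: Δ: 6! 6! 2! / 15! → 1/1261260; sum: t=0:+1/172800 t=1:−1/86400 = -1/172800; 3j²(6 4 4; 5 -2 -3) = Δ·Π!·Σ² = 1/130  (sign +1)
B: Δ: 6! 6! 2! / 15! → 1/1261260; sum: t=5:−1/28800 t=6:+1/34560 = -1/172800; 3j²(6 4 4; -4 3 1) = Δ·Π!·Σ² = 1/1430  (sign +1)
I_A²/I_B² = (1/130)/(1/1430) = 11/1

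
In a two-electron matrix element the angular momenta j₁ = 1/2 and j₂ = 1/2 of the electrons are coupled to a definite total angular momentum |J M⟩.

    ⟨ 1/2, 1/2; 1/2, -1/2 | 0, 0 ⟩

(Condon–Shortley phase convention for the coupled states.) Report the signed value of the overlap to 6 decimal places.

+√(1/2) ≈ +0.707107

√[1·1!0!0!/2! · 1!0!0!1!0!0!] = √(1/2)
  +(−1)^0/∏(0,1,0,0,0,0)! = 1  (running 1)
⟨..|..⟩ = √(1/2)·(1) = +0.707107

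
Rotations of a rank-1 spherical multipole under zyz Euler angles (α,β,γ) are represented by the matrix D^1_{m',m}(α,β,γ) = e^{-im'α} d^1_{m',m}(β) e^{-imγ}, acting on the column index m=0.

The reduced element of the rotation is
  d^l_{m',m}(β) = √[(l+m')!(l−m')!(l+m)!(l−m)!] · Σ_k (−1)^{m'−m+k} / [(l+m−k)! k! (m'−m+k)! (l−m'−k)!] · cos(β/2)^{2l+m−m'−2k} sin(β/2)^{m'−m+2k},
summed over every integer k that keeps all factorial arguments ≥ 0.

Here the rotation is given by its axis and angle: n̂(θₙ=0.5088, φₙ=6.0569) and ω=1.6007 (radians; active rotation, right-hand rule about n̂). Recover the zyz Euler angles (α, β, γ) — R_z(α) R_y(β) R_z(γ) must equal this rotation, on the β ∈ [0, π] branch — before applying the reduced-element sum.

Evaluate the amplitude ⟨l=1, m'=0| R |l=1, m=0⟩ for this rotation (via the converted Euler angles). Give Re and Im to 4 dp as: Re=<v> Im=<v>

Re=0.7556 Im=0.0000

Axis–angle → zyz. n̂ = (sinθₙcosφₙ, sinθₙsinφₙ, cosθₙ) = (+0.474711, -0.109292, +0.873330), ω = 1.6007.
R = I cosω + sinω [n̂]ₓ + (1−cosω) n̂n̂ᵀ gives
  R = [+0.202189, -0.926373, +0.317732; +0.819506, -0.017597, -0.572800; +0.536218, +0.376197, +0.755610]
β = atan2(√(R₁₃²+R₂₃²), R₃₃) = 0.714212; α = atan2(R₂₃, R₁₃) mod 2π = 5.218833; γ = atan2(R₃₂, −R₃₁) mod 2π = 2.529810
Split into d^1_{0,0}(β=0.7142) × two z-phases.
Half-angle: c=0.936912, s=0.349564. N=√(1·1·1·1)=1.000000
k: max(0,(0)−(0))=0 … min(1+(0),1−(0))=1
  k=0: (−1)^0·1.0000/(1)·0.9369^2·0.3496^0 = +0.877805
  k=1: (−1)^1·1.0000/(1)·0.9369^0·0.3496^2 = -0.122195
d^1_{0,0}(0.7142) = +0.877805 -0.122195 = +0.755610
Phases: e^{-i·(0)·5.2188}=+1.000000+0.000000i, e^{-i·(0)·2.5298}=+1.000000+0.000000i ⇒ D=+0.755610+0.000000i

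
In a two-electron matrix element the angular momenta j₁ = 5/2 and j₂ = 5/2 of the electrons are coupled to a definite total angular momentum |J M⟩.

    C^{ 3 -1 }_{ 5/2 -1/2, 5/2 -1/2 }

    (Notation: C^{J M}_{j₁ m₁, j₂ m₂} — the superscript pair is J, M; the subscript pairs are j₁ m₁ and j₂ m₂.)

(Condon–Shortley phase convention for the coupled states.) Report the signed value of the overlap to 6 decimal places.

−√(4/15) = -0.516398

j₁+j₂−J=2  J+j₁−j₂=3  J−j₁+j₂=3  j₁+j₂+J+1=9
(j₁±m₁, j₂±m₂, J±M) = (2,3,2,3,2,4)
P² = 48/5
sum k=0..2:
  [0] +1/24 = 1/24
  [1] −1/4 = -1/4
  [2] +1/24 = 1/24
S = -1/6
C² = P²·S² = 4/15 ; C = -0.516398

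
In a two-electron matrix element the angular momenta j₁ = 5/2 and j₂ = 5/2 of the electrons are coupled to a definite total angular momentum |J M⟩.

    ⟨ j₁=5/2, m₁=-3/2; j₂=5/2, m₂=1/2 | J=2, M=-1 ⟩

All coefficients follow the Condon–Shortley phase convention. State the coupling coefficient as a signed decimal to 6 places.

√[5·3!2!2!/8! · 1!4!3!2!1!3!] = √(36/7)
  +(−1)^2/∏(2,1,2,1,0,1)! = 1/4  (running 1/4)
  +(−1)^3/∏(3,0,1,0,1,2)! = -1/12  (running 1/6)
⟨..|..⟩ = √(36/7)·(1/6) = +0.377964

+√(1/7) = +0.377964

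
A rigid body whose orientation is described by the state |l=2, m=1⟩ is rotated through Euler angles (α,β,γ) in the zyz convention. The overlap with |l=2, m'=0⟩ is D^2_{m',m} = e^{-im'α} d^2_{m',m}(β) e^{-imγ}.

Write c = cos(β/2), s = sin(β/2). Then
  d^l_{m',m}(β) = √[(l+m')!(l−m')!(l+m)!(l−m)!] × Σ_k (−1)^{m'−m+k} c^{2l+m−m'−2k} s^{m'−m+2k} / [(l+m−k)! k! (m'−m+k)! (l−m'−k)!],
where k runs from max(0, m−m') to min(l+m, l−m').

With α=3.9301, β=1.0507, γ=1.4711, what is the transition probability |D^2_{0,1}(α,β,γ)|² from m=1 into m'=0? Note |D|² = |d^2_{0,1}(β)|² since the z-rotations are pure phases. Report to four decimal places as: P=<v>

P=0.2790

First d^2_{0,1}(β=1.0507), then the phase factors e^{-i(0)α} and e^{-i(1)γ}:
c=cos(1.050700/2)=0.865148, s=sin(1.050700/2)=0.501516; N=√[2·2·6·1]=4.898979
The bounds max(0,m−m')=1 and min(l+m,l−m')=2 give 2 terms
  k=1: (−1)^0·4.8990/(2)·0.8651^3·0.5015^1 = +0.795485
  k=2: (−1)^1·4.8990/(2)·0.8651^1·0.5015^3 = -0.267313
d^2_{0,1}(1.0507) = +0.795485 -0.267313 = +0.528172
|D^2_{0,1}|² = |d^2_{0,1}(β)|² = (+0.528172)² = 0.278966 (the z-rotation phases have unit modulus)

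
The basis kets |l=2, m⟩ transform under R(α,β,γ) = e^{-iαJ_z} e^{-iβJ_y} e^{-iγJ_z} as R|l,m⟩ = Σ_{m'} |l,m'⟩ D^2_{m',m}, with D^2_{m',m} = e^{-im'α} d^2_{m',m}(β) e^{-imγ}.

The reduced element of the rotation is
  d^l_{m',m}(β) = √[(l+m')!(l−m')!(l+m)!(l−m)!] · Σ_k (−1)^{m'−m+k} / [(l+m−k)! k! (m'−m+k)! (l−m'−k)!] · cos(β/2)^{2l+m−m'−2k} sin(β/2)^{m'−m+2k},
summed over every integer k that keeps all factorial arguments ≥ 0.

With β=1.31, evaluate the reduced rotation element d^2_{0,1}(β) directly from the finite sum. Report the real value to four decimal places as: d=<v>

d=0.3051

d^2_{0,1}(β=1.3100) via the finite sum:
Half-angle: c=0.793048, s=0.609159. N=√(2·2·6·1)=4.898979
k∈{1,2} keeps every argument non-negative
  k=1: (−1)^0·4.8990/(2)·0.7930^3·0.6092^1 = +0.744226
  k=2: (−1)^1·4.8990/(2)·0.7930^1·0.6092^3 = -0.439104
d^2_{0,1}(1.3100) = +0.744226 -0.439104 = +0.305122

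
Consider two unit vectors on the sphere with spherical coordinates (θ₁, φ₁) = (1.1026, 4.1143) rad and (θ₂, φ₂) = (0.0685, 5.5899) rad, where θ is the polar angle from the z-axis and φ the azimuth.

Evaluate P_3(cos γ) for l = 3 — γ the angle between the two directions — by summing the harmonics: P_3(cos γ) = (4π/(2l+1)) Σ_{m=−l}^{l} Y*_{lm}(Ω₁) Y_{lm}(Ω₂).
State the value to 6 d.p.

Expand P_3 via completeness: Σ_{m} conj(Y_{3,m}) at Ω₁ times Y_{3,m} at Ω₂ —
  term(m=-3) = -0.00001 + 0.00004j   from Y*(Ω₁)=0.28913 - 0.06571j, Y(Ω₂)=-0.00007 + 0.00012j
  term(m=-2) = -0.00172 - 0.00033j   from Y*(Ω₁)=-0.13439 + 0.34180j, Y(Ω₂)=0.00088 + 0.00470j
  term(m=-1) = 0.00004 - 0.00046j   from Y*(Ω₁)=-0.00296 - 0.00435j, Y(Ω₂)=0.06766 + 0.05621j
  term(m=+0) = -0.24559 + 0.00000j   from Y*(Ω₁)=-0.33374 + 0.00000j, Y(Ω₂)=0.73588 + 0.00000j
  term(m=+1) = 0.00004 + 0.00046j   from Y*(Ω₁)=0.00296 - 0.00435j, Y(Ω₂)=-0.06766 + 0.05621j
  term(m=+2) = -0.00172 + 0.00033j   from Y*(Ω₁)=-0.13439 - 0.34180j, Y(Ω₂)=0.00088 - 0.00470j
  term(m=+3) = -0.00001 - 0.00004j   from Y*(Ω₁)=-0.28913 - 0.06571j, Y(Ω₂)=0.00007 + 0.00012j
Accumulated sum -0.24897 - 0.00000j; after 4π/(2l+1) scaling, -0.44695 - 0.00000j ⇒ P_3 = -0.446951

-0.446951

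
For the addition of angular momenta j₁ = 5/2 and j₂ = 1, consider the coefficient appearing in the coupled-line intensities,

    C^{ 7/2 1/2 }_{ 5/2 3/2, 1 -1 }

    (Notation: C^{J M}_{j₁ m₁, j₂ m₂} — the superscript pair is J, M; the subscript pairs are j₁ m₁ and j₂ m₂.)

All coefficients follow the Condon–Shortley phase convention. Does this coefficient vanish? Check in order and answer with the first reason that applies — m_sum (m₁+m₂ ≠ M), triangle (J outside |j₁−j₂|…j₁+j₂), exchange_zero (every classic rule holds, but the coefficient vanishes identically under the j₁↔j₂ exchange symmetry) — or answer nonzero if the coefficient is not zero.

nonzero

m-sum: m₁+m₂ = 3/2+(-1) = 1/2, M = 1/2  ✓
triangle: |j₁−j₂| = 3/2 ≤ J = 7/2 ≤ j₁+j₂ = 7/2  ✓
exchange: j₁≠j₂ or m₁≠m₂ — the exchange symmetry imposes no constraint here
value check: CG = +√(1/7) = +0.377964 ≠ 0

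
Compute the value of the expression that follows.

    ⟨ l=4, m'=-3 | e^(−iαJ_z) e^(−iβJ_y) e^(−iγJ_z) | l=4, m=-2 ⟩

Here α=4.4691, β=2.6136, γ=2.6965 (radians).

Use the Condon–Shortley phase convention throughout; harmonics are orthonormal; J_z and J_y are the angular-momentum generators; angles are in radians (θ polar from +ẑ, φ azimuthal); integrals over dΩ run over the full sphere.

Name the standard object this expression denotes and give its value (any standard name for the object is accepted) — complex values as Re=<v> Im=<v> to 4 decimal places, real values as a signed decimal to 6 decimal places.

Wigner D-matrix element, Re=-0.0119 Im=0.0006

This is a Wigner D-matrix element — the rotation-matrix element ⟨l m'| R(α,β,γ) |l m⟩ in the angular-momentum basis.
Split into d^4_{-3,-2}(β=2.6136) × two z-phases.
Half-angle: c=0.260940, s=0.965355. N=√(1·5040·2·720)=2693.993318
k∈{1,2} keeps every argument non-negative
  k=1: (−1)^0·2693.9933/(720)·0.2609^7·0.9654^1 = +0.000298
  k=2: (−1)^1·2693.9933/(240)·0.2609^5·0.9654^3 = -0.012217
d^4_{-3,-2}(2.6136) = +0.000298 -0.012217 = -0.011919
Phases: e^{-i·(-3)·4.4691}=+0.666770+0.745263i, e^{-i·(-2)·2.6965}=+0.629268-0.777188i ⇒ D=-0.011905+0.000587i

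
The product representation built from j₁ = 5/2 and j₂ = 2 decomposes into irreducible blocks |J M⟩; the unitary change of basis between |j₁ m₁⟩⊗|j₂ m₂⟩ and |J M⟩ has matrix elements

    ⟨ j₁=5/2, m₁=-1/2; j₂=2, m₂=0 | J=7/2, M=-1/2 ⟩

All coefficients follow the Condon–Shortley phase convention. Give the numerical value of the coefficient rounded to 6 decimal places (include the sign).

−√(4/105) ≈ -0.195180

j₁+j₂−J=1  J+j₁−j₂=4  J−j₁+j₂=3  j₁+j₂+J+1=9
(j₁±m₁, j₂±m₂, J±M) = (2,3,2,2,3,4)
P² = 768/35
sum k=0..1:
  [0] +1/12 = 1/12
  [1] −1/8 = -1/8
S = -1/24
C² = P²·S² = 4/105 ; C = -0.195180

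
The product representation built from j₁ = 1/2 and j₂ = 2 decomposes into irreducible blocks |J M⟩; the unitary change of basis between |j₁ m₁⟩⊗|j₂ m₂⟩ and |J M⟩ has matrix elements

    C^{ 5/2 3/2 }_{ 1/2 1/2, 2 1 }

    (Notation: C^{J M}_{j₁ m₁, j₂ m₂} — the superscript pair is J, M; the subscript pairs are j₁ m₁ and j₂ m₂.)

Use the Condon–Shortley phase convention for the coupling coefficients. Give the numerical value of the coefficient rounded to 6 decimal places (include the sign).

triangle: 0!×1!×4!/6! = 24/720
(j±m)!: 1!×0!×3!×1!×4!×1! = 144
prefactor² = (2J+1)×Δ×N² = 144/5
  k=0: +1/(0!×0!×0!×3!×1!×1!) = 1/6
Σ = 1/6  ⇒  CG² = 144/5×(1/6)² = 4/5
CG = +√(4/5) = +0.894427

+0.894427  (= +√(4/5))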